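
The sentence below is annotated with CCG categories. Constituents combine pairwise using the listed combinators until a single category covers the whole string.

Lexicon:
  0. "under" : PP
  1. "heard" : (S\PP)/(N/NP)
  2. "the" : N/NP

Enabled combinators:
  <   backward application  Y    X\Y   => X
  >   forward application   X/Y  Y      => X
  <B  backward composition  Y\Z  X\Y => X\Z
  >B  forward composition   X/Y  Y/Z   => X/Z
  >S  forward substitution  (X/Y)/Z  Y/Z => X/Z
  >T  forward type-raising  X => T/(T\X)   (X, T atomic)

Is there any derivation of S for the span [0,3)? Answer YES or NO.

YES

[0,3] S   >
  [0,1] S/(S\PP)   >T
    [0,1] "under" : PP
  [1,3] S\PP   >
    [1,2] "heard" : (S\PP)/(N/NP)
    [2,3] "the" : N/NP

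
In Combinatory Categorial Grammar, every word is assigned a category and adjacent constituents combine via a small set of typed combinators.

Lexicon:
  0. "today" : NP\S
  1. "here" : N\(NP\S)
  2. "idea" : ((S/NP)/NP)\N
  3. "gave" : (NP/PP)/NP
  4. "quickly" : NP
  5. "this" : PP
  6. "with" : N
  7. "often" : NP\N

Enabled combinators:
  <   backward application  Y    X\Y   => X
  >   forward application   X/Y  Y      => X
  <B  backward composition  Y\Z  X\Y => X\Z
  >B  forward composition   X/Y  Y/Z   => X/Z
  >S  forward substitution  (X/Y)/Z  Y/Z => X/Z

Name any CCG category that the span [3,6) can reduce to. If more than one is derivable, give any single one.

[0,8] S   >
  [0,6] S/NP   >
    [0,3] (S/NP)/NP   <
      [0,2] N   <
        [0,1] "today" : NP\S
        [1,2] "here" : N\(NP\S)
      [2,3] "idea" : ((S/NP)/NP)\N
    [3,6] NP   >
      [3,5] NP/PP   >
        [3,4] "gave" : (NP/PP)/NP
        [4,5] "quickly" : NP
      [5,6] "this" : PP
  [6,8] NP   <
    [6,7] "with" : N
    [7,8] "often" : NP\N

NP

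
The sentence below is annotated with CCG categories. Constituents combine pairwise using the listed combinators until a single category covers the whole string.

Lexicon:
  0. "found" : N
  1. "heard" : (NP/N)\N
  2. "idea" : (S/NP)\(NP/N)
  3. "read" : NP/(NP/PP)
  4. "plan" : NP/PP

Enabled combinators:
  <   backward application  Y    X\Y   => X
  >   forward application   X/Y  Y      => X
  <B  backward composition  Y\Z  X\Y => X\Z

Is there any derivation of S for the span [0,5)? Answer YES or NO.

[0,5] S   >
  [0,3] S/NP   <
    [0,2] NP/N   <
      [0,1] "found" : N
      [1,2] "heard" : (NP/N)\N
    [2,3] "idea" : (S/NP)\(NP/N)
  [3,5] NP   >
    [3,4] "read" : NP/(NP/PP)
    [4,5] "plan" : NP/PP

YES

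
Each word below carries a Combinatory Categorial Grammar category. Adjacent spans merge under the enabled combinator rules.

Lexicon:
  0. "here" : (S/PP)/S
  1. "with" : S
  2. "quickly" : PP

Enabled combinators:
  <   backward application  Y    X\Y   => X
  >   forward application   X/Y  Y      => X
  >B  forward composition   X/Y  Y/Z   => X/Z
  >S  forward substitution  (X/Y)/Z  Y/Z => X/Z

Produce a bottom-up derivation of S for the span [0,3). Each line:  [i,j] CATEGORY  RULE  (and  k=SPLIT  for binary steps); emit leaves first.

[0,3] S   >
  [0,2] S/PP   >
    [0,1] "here" : (S/PP)/S
    [1,2] "with" : S
  [2,3] "quickly" : PP

[0,1] (S/PP)/S  lex  "here"
[1,2] S  lex  "with"
[0,2] S/PP  >  k=1
[2,3] PP  lex  "quickly"
[0,3] S  >  k=2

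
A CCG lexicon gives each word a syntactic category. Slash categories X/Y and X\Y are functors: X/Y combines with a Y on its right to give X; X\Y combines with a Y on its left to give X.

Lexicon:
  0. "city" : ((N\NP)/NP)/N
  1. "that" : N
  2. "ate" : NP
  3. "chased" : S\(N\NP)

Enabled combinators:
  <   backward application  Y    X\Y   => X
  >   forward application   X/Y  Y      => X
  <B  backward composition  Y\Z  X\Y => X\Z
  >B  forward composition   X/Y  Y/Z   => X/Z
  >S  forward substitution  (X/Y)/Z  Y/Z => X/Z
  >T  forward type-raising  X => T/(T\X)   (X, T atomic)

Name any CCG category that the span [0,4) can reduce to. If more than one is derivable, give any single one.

[0,4] S   <
  [0,3] N\NP   >
    [0,2] (N\NP)/NP   >
      [0,1] "city" : ((N\NP)/NP)/N
      [1,2] "that" : N
    [2,3] "ate" : NP
  [3,4] "chased" : S\(N\NP)

S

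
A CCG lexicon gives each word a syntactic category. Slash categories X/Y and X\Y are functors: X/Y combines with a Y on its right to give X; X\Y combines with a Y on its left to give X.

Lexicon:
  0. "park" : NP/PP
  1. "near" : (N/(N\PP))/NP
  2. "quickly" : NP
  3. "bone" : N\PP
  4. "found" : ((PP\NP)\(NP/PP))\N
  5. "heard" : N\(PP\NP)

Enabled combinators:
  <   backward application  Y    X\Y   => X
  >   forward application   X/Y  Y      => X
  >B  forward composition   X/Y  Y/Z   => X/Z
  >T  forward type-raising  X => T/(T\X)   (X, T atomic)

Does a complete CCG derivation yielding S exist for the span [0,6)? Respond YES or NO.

NP/PP (N/(N\PP))/NP NP N\PP ((PP\NP)\(NP/PP))\N N\(PP\NP)
CKY chart[0,6] = {N, N/(N\N), NP/(NP\N), PP/(PP\N), S/(S\N)}; S ∉ chart

NO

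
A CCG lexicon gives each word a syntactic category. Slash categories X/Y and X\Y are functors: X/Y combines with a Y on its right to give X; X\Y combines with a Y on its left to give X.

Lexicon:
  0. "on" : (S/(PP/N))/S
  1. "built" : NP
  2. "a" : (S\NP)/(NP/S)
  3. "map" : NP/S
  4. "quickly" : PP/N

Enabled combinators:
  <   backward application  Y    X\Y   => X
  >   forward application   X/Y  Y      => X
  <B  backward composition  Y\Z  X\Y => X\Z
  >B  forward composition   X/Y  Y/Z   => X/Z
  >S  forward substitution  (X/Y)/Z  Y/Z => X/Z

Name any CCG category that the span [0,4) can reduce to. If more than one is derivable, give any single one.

S/(PP/N)

[0,5] S   >
  [0,4] S/(PP/N)   >
    [0,1] "on" : (S/(PP/N))/S
    [1,4] S   <
      [1,2] "built" : NP
      [2,4] S\NP   >
        [2,3] "a" : (S\NP)/(NP/S)
        [3,4] "map" : NP/S
  [4,5] "quickly" : PP/N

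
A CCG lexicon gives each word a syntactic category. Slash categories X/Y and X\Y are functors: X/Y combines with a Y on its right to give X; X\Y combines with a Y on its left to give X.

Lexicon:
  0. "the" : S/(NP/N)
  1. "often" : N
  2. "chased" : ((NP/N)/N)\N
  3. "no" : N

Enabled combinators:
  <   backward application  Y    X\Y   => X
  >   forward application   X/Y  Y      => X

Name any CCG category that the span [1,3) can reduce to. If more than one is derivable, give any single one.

(NP/N)/N

[0,4] S   >
  [0,1] "the" : S/(NP/N)
  [1,4] NP/N   >
    [1,3] (NP/N)/N   <
      [1,2] "often" : N
      [2,3] "chased" : ((NP/N)/N)\N
    [3,4] "no" : N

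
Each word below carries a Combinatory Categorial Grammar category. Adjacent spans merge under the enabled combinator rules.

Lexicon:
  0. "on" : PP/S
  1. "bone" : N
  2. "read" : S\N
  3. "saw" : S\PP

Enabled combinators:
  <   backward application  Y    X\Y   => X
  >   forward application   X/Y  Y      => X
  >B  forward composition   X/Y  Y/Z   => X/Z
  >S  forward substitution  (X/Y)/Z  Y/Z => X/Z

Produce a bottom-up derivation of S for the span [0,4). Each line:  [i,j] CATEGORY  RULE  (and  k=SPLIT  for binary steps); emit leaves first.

[0,1] PP/S  lex  "on"
[1,2] N  lex  "bone"
[2,3] S\N  lex  "read"
[1,3] S  <  k=2
[0,3] PP  >  k=1
[3,4] S\PP  lex  "saw"
[0,4] S  <  k=3

[0,4] S   <
  [0,3] PP   >
    [0,1] "on" : PP/S
    [1,3] S   <
      [1,2] "bone" : N
      [2,3] "read" : S\N
  [3,4] "saw" : S\PP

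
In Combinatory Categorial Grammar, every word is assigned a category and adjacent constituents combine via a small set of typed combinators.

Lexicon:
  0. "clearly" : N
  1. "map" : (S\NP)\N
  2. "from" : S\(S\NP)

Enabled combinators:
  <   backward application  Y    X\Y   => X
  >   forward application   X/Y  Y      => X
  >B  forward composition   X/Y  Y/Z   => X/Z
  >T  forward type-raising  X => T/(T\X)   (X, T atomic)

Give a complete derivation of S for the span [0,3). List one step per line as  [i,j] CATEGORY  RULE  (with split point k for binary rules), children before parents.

[0,3] S   <
  [0,2] S\NP   <
    [0,1] "clearly" : N
    [1,2] "map" : (S\NP)\N
  [2,3] "from" : S\(S\NP)

[0,1] N  lex  "clearly"
[1,2] (S\NP)\N  lex  "map"
[0,2] S\NP  <  k=1
[2,3] S\(S\NP)  lex  "from"
[0,3] S  <  k=2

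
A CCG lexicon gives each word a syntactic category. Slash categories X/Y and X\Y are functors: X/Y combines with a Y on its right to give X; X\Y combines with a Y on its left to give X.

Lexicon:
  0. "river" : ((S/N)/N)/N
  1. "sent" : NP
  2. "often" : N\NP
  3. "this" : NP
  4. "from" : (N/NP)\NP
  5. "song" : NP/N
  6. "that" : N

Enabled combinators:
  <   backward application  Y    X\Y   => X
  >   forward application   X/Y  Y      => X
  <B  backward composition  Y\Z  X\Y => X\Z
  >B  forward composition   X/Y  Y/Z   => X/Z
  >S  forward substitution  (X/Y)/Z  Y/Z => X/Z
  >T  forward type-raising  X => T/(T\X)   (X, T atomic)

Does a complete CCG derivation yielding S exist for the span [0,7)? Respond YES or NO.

YES

[0,7] S   >
  [0,6] S/N   >S
    [0,3] (S/N)/N   >
      [0,1] "river" : ((S/N)/N)/N
      [1,3] N   <
        [1,2] "sent" : NP
        [2,3] "often" : N\NP
    [3,6] N/N   >B
      [3,5] N/NP   <
        [3,4] "this" : NP
        [4,5] "from" : (N/NP)\NP
      [5,6] "song" : NP/N
  [6,7] "that" : N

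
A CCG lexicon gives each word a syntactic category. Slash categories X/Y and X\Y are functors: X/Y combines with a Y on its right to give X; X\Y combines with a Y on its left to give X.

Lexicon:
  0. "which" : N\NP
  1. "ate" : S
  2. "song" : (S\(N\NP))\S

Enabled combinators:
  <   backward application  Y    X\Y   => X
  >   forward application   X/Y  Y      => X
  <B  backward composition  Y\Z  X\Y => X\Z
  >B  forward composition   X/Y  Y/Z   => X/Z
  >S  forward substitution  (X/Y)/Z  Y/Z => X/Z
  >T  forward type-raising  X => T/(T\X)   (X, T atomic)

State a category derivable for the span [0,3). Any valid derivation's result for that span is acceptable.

[0,3] S   <
  [0,1] "which" : N\NP
  [1,3] S\(N\NP)   <
    [1,2] "ate" : S
    [2,3] "song" : (S\(N\NP))\S

S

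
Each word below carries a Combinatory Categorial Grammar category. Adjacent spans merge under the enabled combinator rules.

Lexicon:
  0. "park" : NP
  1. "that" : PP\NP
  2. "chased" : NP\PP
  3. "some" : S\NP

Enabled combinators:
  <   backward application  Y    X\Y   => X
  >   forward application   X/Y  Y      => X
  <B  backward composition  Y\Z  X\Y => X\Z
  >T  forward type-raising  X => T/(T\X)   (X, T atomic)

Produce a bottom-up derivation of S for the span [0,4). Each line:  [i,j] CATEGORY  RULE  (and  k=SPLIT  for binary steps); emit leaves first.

[0,1] NP  lex  "park"
[1,2] PP\NP  lex  "that"
[2,3] NP\PP  lex  "chased"
[1,3] NP\NP  <B  k=2
[3,4] S\NP  lex  "some"
[1,4] S\NP  <B  k=3
[0,4] S  <  k=1

[0,4] S   <
  [0,1] "park" : NP
  [1,4] S\NP   <B
    [1,3] NP\NP   <B
      [1,2] "that" : PP\NP
      [2,3] "chased" : NP\PP
    [3,4] "some" : S\NP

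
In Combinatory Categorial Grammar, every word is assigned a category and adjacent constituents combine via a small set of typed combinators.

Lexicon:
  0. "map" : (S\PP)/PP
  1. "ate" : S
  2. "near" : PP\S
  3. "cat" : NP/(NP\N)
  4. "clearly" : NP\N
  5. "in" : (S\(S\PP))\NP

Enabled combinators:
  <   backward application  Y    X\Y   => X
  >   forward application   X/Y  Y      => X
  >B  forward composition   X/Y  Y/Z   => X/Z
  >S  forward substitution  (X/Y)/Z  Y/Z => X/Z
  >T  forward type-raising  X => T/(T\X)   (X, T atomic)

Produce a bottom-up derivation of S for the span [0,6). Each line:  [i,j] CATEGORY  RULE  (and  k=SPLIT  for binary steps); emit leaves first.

[0,1] (S\PP)/PP  lex  "map"
[1,2] S  lex  "ate"
[2,3] PP\S  lex  "near"
[1,3] PP  <  k=2
[0,3] S\PP  >  k=1
[3,4] NP/(NP\N)  lex  "cat"
[4,5] NP\N  lex  "clearly"
[3,5] NP  >  k=4
[5,6] (S\(S\PP))\NP  lex  "in"
[3,6] S\(S\PP)  <  k=5
[0,6] S  <  k=3

[0,6] S   <
  [0,3] S\PP   >
    [0,1] "map" : (S\PP)/PP
    [1,3] PP   <
      [1,2] "ate" : S
      [2,3] "near" : PP\S
  [3,6] S\(S\PP)   <
    [3,5] NP   >
      [3,4] "cat" : NP/(NP\N)
      [4,5] "clearly" : NP\N
    [5,6] "in" : (S\(S\PP))\NP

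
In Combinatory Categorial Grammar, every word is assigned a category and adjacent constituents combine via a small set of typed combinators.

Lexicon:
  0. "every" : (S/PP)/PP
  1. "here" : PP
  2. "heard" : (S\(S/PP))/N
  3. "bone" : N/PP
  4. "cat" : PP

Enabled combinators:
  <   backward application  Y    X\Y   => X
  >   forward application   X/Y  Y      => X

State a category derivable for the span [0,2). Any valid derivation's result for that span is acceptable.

[0,5] S   <
  [0,2] S/PP   >
    [0,1] "every" : (S/PP)/PP
    [1,2] "here" : PP
  [2,5] S\(S/PP)   >
    [2,3] "heard" : (S\(S/PP))/N
    [3,5] N   >
      [3,4] "bone" : N/PP
      [4,5] "cat" : PP

S/PP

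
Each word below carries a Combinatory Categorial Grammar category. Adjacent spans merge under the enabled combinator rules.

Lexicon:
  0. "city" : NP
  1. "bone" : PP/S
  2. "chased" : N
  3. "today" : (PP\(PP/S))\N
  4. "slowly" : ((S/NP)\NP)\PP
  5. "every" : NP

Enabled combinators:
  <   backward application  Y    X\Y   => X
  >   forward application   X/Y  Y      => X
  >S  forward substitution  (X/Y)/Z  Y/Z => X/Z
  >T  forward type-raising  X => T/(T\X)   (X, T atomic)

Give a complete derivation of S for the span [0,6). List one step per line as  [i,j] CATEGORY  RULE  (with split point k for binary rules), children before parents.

[0,1] NP  lex  "city"
[1,2] PP/S  lex  "bone"
[2,3] N  lex  "chased"
[3,4] (PP\(PP/S))\N  lex  "today"
[2,4] PP\(PP/S)  <  k=3
[1,4] PP  <  k=2
[4,5] ((S/NP)\NP)\PP  lex  "slowly"
[1,5] (S/NP)\NP  <  k=4
[0,5] S/NP  <  k=1
[5,6] NP  lex  "every"
[0,6] S  >  k=5

[0,6] S   >
  [0,5] S/NP   <
    [0,1] "city" : NP
    [1,5] (S/NP)\NP   <
      [1,4] PP   <
        [1,2] "bone" : PP/S
        [2,4] PP\(PP/S)   <
          [2,3] "chased" : N
          [3,4] "today" : (PP\(PP/S))\N
      [4,5] "slowly" : ((S/NP)\NP)\PP
  [5,6] "every" : NP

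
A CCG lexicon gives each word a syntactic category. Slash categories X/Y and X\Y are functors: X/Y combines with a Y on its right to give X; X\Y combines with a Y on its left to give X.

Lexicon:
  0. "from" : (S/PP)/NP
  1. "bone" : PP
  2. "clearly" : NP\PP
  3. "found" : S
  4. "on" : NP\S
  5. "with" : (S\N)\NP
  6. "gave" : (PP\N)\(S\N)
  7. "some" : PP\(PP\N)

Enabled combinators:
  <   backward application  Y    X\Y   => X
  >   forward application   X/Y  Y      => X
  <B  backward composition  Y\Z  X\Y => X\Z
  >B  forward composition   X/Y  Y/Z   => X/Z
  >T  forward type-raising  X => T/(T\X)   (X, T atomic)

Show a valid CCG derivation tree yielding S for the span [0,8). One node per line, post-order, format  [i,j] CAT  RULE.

[0,8] S   >
  [0,3] S/PP   >
    [0,1] "from" : (S/PP)/NP
    [1,3] NP   >
      [1,2] NP/(NP\PP)   >T
        [1,2] "bone" : PP
      [2,3] "clearly" : NP\PP
  [3,8] PP   <
    [3,7] PP\N   <
      [3,6] S\N   <
        [3,5] NP   <
          [3,4] "found" : S
          [4,5] "on" : NP\S
        [5,6] "with" : (S\N)\NP
      [6,7] "gave" : (PP\N)\(S\N)
    [7,8] "some" : PP\(PP\N)

[0,1] (S/PP)/NP  lex  "from"
[1,2] PP  lex  "bone"
[1,2] NP/(NP\PP)  >T
[2,3] NP\PP  lex  "clearly"
[1,3] NP  >  k=2
[0,3] S/PP  >  k=1
[3,4] S  lex  "found"
[4,5] NP\S  lex  "on"
[3,5] NP  <  k=4
[5,6] (S\N)\NP  lex  "with"
[3,6] S\N  <  k=5
[6,7] (PP\N)\(S\N)  lex  "gave"
[3,7] PP\N  <  k=6
[7,8] PP\(PP\N)  lex  "some"
[3,8] PP  <  k=7
[0,8] S  >  k=3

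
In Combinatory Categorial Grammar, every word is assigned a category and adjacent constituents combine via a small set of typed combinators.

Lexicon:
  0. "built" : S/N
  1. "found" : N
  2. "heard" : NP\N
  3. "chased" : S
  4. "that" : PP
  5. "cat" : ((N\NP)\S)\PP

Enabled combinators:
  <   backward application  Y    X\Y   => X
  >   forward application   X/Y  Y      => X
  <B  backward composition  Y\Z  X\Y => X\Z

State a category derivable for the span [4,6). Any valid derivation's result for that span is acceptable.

(N\NP)\S

[0,6] S   >
  [0,1] "built" : S/N
  [1,6] N   <
    [1,3] NP   <
      [1,2] "found" : N
      [2,3] "heard" : NP\N
    [3,6] N\NP   <
      [3,4] "chased" : S
      [4,6] (N\NP)\S   <
        [4,5] "that" : PP
        [5,6] "cat" : ((N\NP)\S)\PP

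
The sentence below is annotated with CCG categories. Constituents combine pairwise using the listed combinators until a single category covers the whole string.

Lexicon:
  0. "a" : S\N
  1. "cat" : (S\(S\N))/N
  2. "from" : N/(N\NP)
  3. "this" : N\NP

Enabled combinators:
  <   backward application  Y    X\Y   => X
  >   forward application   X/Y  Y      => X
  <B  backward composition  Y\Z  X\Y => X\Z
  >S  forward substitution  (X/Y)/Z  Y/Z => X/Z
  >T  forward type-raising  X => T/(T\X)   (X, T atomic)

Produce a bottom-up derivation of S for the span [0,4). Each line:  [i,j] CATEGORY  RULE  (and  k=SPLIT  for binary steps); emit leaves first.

[0,4] S   <
  [0,1] "a" : S\N
  [1,4] S\(S\N)   >
    [1,2] "cat" : (S\(S\N))/N
    [2,4] N   >
      [2,3] "from" : N/(N\NP)
      [3,4] "this" : N\NP

[0,1] S\N  lex  "a"
[1,2] (S\(S\N))/N  lex  "cat"
[2,3] N/(N\NP)  lex  "from"
[3,4] N\NP  lex  "this"
[2,4] N  >  k=3
[1,4] S\(S\N)  >  k=2
[0,4] S  <  k=1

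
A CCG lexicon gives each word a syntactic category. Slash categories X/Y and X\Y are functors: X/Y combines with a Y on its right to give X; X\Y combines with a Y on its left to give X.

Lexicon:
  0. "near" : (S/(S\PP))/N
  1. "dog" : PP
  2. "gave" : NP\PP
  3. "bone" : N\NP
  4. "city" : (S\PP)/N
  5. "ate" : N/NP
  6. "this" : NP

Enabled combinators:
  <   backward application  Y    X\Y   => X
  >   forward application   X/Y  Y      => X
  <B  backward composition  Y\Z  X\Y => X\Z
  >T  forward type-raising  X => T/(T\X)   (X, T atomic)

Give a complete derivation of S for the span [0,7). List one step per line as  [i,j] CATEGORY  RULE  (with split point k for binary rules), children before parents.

[0,1] (S/(S\PP))/N  lex  "near"
[1,2] PP  lex  "dog"
[1,2] N/(N\PP)  >T
[2,3] NP\PP  lex  "gave"
[3,4] N\NP  lex  "bone"
[2,4] N\PP  <B  k=3
[1,4] N  >  k=2
[0,4] S/(S\PP)  >  k=1
[4,5] (S\PP)/N  lex  "city"
[5,6] N/NP  lex  "ate"
[6,7] NP  lex  "this"
[5,7] N  >  k=6
[4,7] S\PP  >  k=5
[0,7] S  >  k=4

[0,7] S   >
  [0,4] S/(S\PP)   >
    [0,1] "near" : (S/(S\PP))/N
    [1,4] N   >
      [1,2] N/(N\PP)   >T
        [1,2] "dog" : PP
      [2,4] N\PP   <B
        [2,3] "gave" : NP\PP
        [3,4] "bone" : N\NP
  [4,7] S\PP   >
    [4,5] "city" : (S\PP)/N
    [5,7] N   >
      [5,6] "ate" : N/NP
      [6,7] "this" : NP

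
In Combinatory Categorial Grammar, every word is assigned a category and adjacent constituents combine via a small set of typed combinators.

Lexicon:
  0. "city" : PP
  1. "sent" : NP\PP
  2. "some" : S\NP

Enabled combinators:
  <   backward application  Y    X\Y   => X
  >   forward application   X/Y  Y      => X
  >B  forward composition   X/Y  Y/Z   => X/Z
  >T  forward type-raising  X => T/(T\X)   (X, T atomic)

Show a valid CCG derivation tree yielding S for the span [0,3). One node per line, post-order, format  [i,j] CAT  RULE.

[0,3] S   <
  [0,2] NP   >
    [0,1] NP/(NP\PP)   >T
      [0,1] "city" : PP
    [1,2] "sent" : NP\PP
  [2,3] "some" : S\NP

[0,1] PP  lex  "city"
[0,1] NP/(NP\PP)  >T
[1,2] NP\PP  lex  "sent"
[0,2] NP  >  k=1
[2,3] S\NP  lex  "some"
[0,3] S  <  k=2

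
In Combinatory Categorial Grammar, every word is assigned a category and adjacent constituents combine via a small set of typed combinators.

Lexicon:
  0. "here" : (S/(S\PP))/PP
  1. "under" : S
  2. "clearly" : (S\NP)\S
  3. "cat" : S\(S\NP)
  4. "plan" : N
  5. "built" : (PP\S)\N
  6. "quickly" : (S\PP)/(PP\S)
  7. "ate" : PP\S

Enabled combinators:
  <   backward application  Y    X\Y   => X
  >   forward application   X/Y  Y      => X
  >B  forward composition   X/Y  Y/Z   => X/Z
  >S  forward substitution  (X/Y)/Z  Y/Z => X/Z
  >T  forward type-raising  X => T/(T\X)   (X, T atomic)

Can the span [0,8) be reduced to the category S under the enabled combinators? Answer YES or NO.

[0,8] S   >
  [0,6] S/(S\PP)   >
    [0,1] "here" : (S/(S\PP))/PP
    [1,6] PP   <
      [1,4] S   <
        [1,3] S\NP   <
          [1,2] "under" : S
          [2,3] "clearly" : (S\NP)\S
        [3,4] "cat" : S\(S\NP)
      [4,6] PP\S   <
        [4,5] "plan" : N
        [5,6] "built" : (PP\S)\N
  [6,8] S\PP   >
    [6,7] "quickly" : (S\PP)/(PP\S)
    [7,8] "ate" : PP\S

YES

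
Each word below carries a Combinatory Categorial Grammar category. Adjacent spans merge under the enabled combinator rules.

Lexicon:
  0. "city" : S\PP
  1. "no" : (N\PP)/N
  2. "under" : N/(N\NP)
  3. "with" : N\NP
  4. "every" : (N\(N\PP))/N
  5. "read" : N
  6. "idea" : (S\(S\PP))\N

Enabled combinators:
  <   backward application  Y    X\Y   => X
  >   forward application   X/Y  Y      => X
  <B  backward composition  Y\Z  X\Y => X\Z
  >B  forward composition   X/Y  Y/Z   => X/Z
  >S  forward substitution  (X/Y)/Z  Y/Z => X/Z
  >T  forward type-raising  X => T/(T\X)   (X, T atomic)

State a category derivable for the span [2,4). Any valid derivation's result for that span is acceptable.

N

[0,7] S   <
  [0,1] "city" : S\PP
  [1,7] S\(S\PP)   <
    [1,6] N   <
      [1,4] N\PP   >
        [1,2] "no" : (N\PP)/N
        [2,4] N   >
          [2,3] "under" : N/(N\NP)
          [3,4] "with" : N\NP
      [4,6] N\(N\PP)   >
        [4,5] "every" : (N\(N\PP))/N
        [5,6] "read" : N
    [6,7] "idea" : (S\(S\PP))\N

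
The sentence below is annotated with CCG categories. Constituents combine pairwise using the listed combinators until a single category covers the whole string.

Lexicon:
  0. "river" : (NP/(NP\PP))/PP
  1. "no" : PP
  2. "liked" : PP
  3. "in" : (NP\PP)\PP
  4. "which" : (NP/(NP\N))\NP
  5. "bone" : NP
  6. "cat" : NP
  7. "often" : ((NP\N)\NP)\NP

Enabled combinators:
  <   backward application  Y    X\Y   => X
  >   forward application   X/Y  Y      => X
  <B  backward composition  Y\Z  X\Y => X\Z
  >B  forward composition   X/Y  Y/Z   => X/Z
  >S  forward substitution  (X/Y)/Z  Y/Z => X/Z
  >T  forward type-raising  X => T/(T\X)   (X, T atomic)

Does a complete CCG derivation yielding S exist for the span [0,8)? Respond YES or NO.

(NP/(NP\PP))/PP PP PP (NP\PP)\PP (NP/(NP\N))\NP NP NP ((NP\N)\NP)\NP
CKY chart[0,8] = {(NP/(NP\PP))/(PP\NP), N/(N\NP), NP, NP/(NP\NP), PP/(PP\NP), S/(S\NP)}; S ∉ chart

NO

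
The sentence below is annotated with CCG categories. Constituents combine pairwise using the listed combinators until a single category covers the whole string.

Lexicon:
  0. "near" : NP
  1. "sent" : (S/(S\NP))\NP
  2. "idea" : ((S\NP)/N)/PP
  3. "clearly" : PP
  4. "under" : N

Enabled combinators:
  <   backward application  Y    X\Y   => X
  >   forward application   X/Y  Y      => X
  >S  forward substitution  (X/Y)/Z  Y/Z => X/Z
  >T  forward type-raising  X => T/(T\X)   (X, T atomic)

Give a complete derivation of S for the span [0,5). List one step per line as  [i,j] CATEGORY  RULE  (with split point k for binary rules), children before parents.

[0,1] NP  lex  "near"
[1,2] (S/(S\NP))\NP  lex  "sent"
[0,2] S/(S\NP)  <  k=1
[2,3] ((S\NP)/N)/PP  lex  "idea"
[3,4] PP  lex  "clearly"
[2,4] (S\NP)/N  >  k=3
[4,5] N  lex  "under"
[2,5] S\NP  >  k=4
[0,5] S  >  k=2

[0,5] S   >
  [0,2] S/(S\NP)   <
    [0,1] "near" : NP
    [1,2] "sent" : (S/(S\NP))\NP
  [2,5] S\NP   >
    [2,4] (S\NP)/N   >
      [2,3] "idea" : ((S\NP)/N)/PP
      [3,4] "clearly" : PP
    [4,5] "under" : N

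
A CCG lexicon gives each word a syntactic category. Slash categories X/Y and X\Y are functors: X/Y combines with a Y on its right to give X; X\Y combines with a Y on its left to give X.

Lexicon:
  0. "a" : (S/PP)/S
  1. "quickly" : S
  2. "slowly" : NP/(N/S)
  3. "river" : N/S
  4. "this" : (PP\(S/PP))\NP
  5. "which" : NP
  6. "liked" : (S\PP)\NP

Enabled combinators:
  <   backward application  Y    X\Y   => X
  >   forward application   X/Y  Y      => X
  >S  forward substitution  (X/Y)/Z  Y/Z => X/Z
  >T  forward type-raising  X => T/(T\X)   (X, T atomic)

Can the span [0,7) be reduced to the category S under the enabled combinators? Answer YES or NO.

YES

[0,7] S   <
  [0,5] PP   <
    [0,2] S/PP   >
      [0,1] "a" : (S/PP)/S
      [1,2] "quickly" : S
    [2,5] PP\(S/PP)   <
      [2,4] NP   >
        [2,3] "slowly" : NP/(N/S)
        [3,4] "river" : N/S
      [4,5] "this" : (PP\(S/PP))\NP
  [5,7] S\PP   <
    [5,6] "which" : NP
    [6,7] "liked" : (S\PP)\NP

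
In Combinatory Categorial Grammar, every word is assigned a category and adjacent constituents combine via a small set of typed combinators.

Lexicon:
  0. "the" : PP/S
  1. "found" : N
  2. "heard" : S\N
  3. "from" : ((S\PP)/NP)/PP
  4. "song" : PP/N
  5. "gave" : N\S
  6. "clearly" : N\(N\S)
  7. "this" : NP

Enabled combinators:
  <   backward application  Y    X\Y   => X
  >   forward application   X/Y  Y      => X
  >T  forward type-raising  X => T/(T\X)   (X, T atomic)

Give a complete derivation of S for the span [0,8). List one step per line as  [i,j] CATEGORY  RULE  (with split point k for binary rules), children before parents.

[0,8] S   <
  [0,3] PP   >
    [0,1] "the" : PP/S
    [1,3] S   <
      [1,2] "found" : N
      [2,3] "heard" : S\N
  [3,8] S\PP   >
    [3,7] (S\PP)/NP   >
      [3,4] "from" : ((S\PP)/NP)/PP
      [4,7] PP   >
        [4,5] "song" : PP/N
        [5,7] N   <
          [5,6] "gave" : N\S
          [6,7] "clearly" : N\(N\S)
    [7,8] "this" : NP

[0,1] PP/S  lex  "the"
[1,2] N  lex  "found"
[2,3] S\N  lex  "heard"
[1,3] S  <  k=2
[0,3] PP  >  k=1
[3,4] ((S\PP)/NP)/PP  lex  "from"
[4,5] PP/N  lex  "song"
[5,6] N\S  lex  "gave"
[6,7] N\(N\S)  lex  "clearly"
[5,7] N  <  k=6
[4,7] PP  >  k=5
[3,7] (S\PP)/NP  >  k=4
[7,8] NP  lex  "this"
[3,8] S\PP  >  k=7
[0,8] S  <  k=3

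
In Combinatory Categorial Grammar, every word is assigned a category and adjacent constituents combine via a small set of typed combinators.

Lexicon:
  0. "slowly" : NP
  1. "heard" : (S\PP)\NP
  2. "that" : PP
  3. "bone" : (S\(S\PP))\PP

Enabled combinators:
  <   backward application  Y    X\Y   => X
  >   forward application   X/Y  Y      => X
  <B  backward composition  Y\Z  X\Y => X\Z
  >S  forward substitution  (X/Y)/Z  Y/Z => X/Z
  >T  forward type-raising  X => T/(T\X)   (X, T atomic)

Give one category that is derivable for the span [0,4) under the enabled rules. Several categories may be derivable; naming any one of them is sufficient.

[0,4] S   <
  [0,2] S\PP   <
    [0,1] "slowly" : NP
    [1,2] "heard" : (S\PP)\NP
  [2,4] S\(S\PP)   <
    [2,3] "that" : PP
    [3,4] "bone" : (S\(S\PP))\PP

S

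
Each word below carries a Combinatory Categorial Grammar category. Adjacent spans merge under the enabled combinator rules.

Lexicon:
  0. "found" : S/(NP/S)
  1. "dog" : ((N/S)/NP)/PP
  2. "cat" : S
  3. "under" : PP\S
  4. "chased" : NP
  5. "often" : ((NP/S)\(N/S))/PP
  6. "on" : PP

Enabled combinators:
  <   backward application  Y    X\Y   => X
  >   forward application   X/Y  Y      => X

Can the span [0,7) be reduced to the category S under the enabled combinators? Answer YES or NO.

[0,7] S   >
  [0,1] "found" : S/(NP/S)
  [1,7] NP/S   <
    [1,5] N/S   >
      [1,4] (N/S)/NP   >
        [1,2] "dog" : ((N/S)/NP)/PP
        [2,4] PP   <
          [2,3] "cat" : S
          [3,4] "under" : PP\S
      [4,5] "chased" : NP
    [5,7] (NP/S)\(N/S)   >
      [5,6] "often" : ((NP/S)\(N/S))/PP
      [6,7] "on" : PP

YES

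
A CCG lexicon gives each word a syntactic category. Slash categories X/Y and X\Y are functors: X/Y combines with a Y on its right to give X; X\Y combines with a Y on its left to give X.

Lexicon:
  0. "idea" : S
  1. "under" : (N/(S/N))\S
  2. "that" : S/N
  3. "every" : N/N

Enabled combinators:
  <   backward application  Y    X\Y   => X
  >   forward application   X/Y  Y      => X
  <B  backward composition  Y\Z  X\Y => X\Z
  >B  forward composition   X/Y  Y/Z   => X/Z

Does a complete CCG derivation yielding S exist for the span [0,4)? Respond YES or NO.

NO

S (N/(S/N))\S S/N N/N
CKY chart[0,4] = {N}; S ∉ chart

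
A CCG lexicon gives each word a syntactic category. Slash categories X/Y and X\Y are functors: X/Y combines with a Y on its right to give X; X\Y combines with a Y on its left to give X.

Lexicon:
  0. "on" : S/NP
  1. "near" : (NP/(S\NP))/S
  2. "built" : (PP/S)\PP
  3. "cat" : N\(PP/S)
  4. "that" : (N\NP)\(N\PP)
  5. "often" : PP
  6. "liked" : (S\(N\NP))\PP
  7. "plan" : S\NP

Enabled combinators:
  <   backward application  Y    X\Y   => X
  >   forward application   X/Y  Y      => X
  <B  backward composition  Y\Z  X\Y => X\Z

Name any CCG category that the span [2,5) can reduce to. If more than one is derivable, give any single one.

[0,8] S   >
  [0,1] "on" : S/NP
  [1,8] NP   >
    [1,7] NP/(S\NP)   >
      [1,2] "near" : (NP/(S\NP))/S
      [2,7] S   <
        [2,5] N\NP   <
          [2,4] N\PP   <B
            [2,3] "built" : (PP/S)\PP
            [3,4] "cat" : N\(PP/S)
          [4,5] "that" : (N\NP)\(N\PP)
        [5,7] S\(N\NP)   <
          [5,6] "often" : PP
          [6,7] "liked" : (S\(N\NP))\PP
    [7,8] "plan" : S\NP

N\NP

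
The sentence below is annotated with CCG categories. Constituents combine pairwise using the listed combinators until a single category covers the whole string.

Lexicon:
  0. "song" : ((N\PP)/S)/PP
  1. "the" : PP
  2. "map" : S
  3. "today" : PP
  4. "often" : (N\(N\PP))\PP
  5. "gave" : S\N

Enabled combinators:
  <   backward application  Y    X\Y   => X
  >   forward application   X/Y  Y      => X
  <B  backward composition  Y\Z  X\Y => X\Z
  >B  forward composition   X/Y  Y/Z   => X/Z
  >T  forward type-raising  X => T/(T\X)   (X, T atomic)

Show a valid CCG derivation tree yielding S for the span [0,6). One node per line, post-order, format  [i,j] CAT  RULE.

[0,1] ((N\PP)/S)/PP  lex  "song"
[1,2] PP  lex  "the"
[0,2] (N\PP)/S  >  k=1
[2,3] S  lex  "map"
[0,3] N\PP  >  k=2
[3,4] PP  lex  "today"
[4,5] (N\(N\PP))\PP  lex  "often"
[3,5] N\(N\PP)  <  k=4
[0,5] N  <  k=3
[5,6] S\N  lex  "gave"
[0,6] S  <  k=5

[0,6] S   <
  [0,5] N   <
    [0,3] N\PP   >
      [0,2] (N\PP)/S   >
        [0,1] "song" : ((N\PP)/S)/PP
        [1,2] "the" : PP
      [2,3] "map" : S
    [3,5] N\(N\PP)   <
      [3,4] "today" : PP
      [4,5] "often" : (N\(N\PP))\PP
  [5,6] "gave" : S\N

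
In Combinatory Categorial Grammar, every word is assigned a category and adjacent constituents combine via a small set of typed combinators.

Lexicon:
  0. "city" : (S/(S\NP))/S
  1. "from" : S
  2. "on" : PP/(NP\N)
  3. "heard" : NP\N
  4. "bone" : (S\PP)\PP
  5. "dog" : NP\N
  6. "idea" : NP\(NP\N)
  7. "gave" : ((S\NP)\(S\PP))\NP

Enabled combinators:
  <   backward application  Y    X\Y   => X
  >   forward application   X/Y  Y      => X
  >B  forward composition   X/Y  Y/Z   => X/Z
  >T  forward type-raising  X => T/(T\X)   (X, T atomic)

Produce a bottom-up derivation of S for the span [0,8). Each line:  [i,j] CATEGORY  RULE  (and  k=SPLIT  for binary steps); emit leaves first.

[0,8] S   >
  [0,2] S/(S\NP)   >
    [0,1] "city" : (S/(S\NP))/S
    [1,2] "from" : S
  [2,8] S\NP   <
    [2,5] S\PP   <
      [2,4] PP   >
        [2,3] "on" : PP/(NP\N)
        [3,4] "heard" : NP\N
      [4,5] "bone" : (S\PP)\PP
    [5,8] (S\NP)\(S\PP)   <
      [5,7] NP   <
        [5,6] "dog" : NP\N
        [6,7] "idea" : NP\(NP\N)
      [7,8] "gave" : ((S\NP)\(S\PP))\NP

[0,1] (S/(S\NP))/S  lex  "city"
[1,2] S  lex  "from"
[0,2] S/(S\NP)  >  k=1
[2,3] PP/(NP\N)  lex  "on"
[3,4] NP\N  lex  "heard"
[2,4] PP  >  k=3
[4,5] (S\PP)\PP  lex  "bone"
[2,5] S\PP  <  k=4
[5,6] NP\N  lex  "dog"
[6,7] NP\(NP\N)  lex  "idea"
[5,7] NP  <  k=6
[7,8] ((S\NP)\(S\PP))\NP  lex  "gave"
[5,8] (S\NP)\(S\PP)  <  k=7
[2,8] S\NP  <  k=5
[0,8] S  >  k=2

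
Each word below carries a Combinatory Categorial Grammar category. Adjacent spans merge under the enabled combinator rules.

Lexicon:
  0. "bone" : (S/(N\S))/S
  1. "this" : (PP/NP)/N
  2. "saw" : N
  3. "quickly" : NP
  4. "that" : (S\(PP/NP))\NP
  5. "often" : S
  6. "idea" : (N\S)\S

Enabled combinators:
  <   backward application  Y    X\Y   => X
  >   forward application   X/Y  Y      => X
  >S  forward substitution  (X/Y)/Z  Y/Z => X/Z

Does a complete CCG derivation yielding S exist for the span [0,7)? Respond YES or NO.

[0,7] S   >
  [0,5] S/(N\S)   >
    [0,1] "bone" : (S/(N\S))/S
    [1,5] S   <
      [1,3] PP/NP   >
        [1,2] "this" : (PP/NP)/N
        [2,3] "saw" : N
      [3,5] S\(PP/NP)   <
        [3,4] "quickly" : NP
        [4,5] "that" : (S\(PP/NP))\NP
  [5,7] N\S   <
    [5,6] "often" : S
    [6,7] "idea" : (N\S)\S

YES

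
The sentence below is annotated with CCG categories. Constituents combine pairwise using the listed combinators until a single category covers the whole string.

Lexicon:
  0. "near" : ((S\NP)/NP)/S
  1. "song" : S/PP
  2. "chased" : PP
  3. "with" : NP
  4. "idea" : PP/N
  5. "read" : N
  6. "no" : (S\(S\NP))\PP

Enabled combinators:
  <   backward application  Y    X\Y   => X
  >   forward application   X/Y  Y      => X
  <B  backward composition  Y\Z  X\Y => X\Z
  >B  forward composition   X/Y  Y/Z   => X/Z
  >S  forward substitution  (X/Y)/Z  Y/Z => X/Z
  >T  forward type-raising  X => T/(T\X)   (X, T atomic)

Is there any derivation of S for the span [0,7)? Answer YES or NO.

YES

[0,7] S   <
  [0,4] S\NP   >
    [0,3] (S\NP)/NP   >
      [0,1] "near" : ((S\NP)/NP)/S
      [1,3] S   >
        [1,2] "song" : S/PP
        [2,3] "chased" : PP
    [3,4] "with" : NP
  [4,7] S\(S\NP)   <
    [4,6] PP   >
      [4,5] "idea" : PP/N
      [5,6] "read" : N
    [6,7] "no" : (S\(S\NP))\PP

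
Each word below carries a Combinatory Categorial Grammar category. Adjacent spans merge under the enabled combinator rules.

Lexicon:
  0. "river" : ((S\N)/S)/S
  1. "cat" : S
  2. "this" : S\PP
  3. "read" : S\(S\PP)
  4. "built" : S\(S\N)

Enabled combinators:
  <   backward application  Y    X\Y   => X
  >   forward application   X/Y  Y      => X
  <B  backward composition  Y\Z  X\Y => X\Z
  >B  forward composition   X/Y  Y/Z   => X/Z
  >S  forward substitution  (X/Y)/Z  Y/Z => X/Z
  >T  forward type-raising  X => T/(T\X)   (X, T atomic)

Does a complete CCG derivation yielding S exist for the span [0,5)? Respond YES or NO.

[0,5] S   <
  [0,4] S\N   >
    [0,2] (S\N)/S   >
      [0,1] "river" : ((S\N)/S)/S
      [1,2] "cat" : S
    [2,4] S   <
      [2,3] "this" : S\PP
      [3,4] "read" : S\(S\PP)
  [4,5] "built" : S\(S\N)

YES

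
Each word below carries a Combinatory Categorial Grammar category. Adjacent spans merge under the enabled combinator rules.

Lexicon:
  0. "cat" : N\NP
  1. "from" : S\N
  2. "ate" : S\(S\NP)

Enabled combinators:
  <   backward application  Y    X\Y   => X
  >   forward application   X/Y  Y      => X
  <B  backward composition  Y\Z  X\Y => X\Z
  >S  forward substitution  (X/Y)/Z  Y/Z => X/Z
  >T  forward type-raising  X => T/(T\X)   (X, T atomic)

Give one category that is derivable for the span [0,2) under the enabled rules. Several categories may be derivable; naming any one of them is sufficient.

S\NP

[0,3] S   <
  [0,2] S\NP   <B
    [0,1] "cat" : N\NP
    [1,2] "from" : S\N
  [2,3] "ate" : S\(S\NP)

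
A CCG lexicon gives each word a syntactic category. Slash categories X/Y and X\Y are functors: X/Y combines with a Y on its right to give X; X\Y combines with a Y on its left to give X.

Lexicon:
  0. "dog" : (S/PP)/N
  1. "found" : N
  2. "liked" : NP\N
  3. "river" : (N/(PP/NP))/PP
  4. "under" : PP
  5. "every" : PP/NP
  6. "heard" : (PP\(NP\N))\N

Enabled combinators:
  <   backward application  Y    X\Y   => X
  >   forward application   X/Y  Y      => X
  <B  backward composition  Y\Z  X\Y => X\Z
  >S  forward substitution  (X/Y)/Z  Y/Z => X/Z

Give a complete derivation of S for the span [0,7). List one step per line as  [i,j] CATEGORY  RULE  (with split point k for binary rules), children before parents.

[0,1] (S/PP)/N  lex  "dog"
[1,2] N  lex  "found"
[0,2] S/PP  >  k=1
[2,3] NP\N  lex  "liked"
[3,4] (N/(PP/NP))/PP  lex  "river"
[4,5] PP  lex  "under"
[3,5] N/(PP/NP)  >  k=4
[5,6] PP/NP  lex  "every"
[3,6] N  >  k=5
[6,7] (PP\(NP\N))\N  lex  "heard"
[3,7] PP\(NP\N)  <  k=6
[2,7] PP  <  k=3
[0,7] S  >  k=2

[0,7] S   >
  [0,2] S/PP   >
    [0,1] "dog" : (S/PP)/N
    [1,2] "found" : N
  [2,7] PP   <
    [2,3] "liked" : NP\N
    [3,7] PP\(NP\N)   <
      [3,6] N   >
        [3,5] N/(PP/NP)   >
          [3,4] "river" : (N/(PP/NP))/PP
          [4,5] "under" : PP
        [5,6] "every" : PP/NP
      [6,7] "heard" : (PP\(NP\N))\N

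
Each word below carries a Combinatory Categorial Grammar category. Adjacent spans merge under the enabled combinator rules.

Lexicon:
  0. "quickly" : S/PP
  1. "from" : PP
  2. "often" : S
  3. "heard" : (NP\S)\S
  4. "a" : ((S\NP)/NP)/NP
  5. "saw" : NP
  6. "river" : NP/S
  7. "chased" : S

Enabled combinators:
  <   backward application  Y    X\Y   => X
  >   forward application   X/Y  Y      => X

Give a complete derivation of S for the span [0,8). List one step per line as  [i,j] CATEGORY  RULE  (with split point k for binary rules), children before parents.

[0,1] S/PP  lex  "quickly"
[1,2] PP  lex  "from"
[0,2] S  >  k=1
[2,3] S  lex  "often"
[3,4] (NP\S)\S  lex  "heard"
[2,4] NP\S  <  k=3
[0,4] NP  <  k=2
[4,5] ((S\NP)/NP)/NP  lex  "a"
[5,6] NP  lex  "saw"
[4,6] (S\NP)/NP  >  k=5
[6,7] NP/S  lex  "river"
[7,8] S  lex  "chased"
[6,8] NP  >  k=7
[4,8] S\NP  >  k=6
[0,8] S  <  k=4

[0,8] S   <
  [0,4] NP   <
    [0,2] S   >
      [0,1] "quickly" : S/PP
      [1,2] "from" : PP
    [2,4] NP\S   <
      [2,3] "often" : S
      [3,4] "heard" : (NP\S)\S
  [4,8] S\NP   >
    [4,6] (S\NP)/NP   >
      [4,5] "a" : ((S\NP)/NP)/NP
      [5,6] "saw" : NP
    [6,8] NP   >
      [6,7] "river" : NP/S
      [7,8] "chased" : S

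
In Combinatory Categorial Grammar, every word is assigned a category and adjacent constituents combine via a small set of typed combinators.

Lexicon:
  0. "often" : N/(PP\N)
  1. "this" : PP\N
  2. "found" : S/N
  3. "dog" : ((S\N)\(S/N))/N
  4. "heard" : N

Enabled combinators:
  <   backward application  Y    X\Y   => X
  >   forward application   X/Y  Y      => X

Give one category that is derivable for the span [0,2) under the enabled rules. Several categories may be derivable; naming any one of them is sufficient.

N

[0,5] S   <
  [0,2] N   >
    [0,1] "often" : N/(PP\N)
    [1,2] "this" : PP\N
  [2,5] S\N   <
    [2,3] "found" : S/N
    [3,5] (S\N)\(S/N)   >
      [3,4] "dog" : ((S\N)\(S/N))/N
      [4,5] "heard" : N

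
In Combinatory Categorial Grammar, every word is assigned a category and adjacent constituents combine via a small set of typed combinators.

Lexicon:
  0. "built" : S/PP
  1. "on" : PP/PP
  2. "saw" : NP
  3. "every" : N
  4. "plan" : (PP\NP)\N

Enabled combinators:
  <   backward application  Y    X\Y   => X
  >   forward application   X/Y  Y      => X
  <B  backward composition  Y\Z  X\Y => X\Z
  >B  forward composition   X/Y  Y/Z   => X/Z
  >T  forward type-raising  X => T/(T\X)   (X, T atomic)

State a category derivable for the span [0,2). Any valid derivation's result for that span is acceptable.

[0,5] S   >
  [0,2] S/PP   >B
    [0,1] "built" : S/PP
    [1,2] "on" : PP/PP
  [2,5] PP   <
    [2,3] "saw" : NP
    [3,5] PP\NP   <
      [3,4] "every" : N
      [4,5] "plan" : (PP\NP)\N

S/PP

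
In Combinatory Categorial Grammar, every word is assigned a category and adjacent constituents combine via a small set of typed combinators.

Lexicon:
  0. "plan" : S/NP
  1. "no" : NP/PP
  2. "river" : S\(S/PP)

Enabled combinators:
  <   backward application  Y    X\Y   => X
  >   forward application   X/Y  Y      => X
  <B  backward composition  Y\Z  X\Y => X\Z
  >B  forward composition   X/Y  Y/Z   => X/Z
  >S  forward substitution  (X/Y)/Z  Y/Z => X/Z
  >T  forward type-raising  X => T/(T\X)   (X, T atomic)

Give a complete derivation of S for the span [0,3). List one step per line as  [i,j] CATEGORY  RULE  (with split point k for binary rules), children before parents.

[0,3] S   <
  [0,2] S/PP   >B
    [0,1] "plan" : S/NP
    [1,2] "no" : NP/PP
  [2,3] "river" : S\(S/PP)

[0,1] S/NP  lex  "plan"
[1,2] NP/PP  lex  "no"
[0,2] S/PP  >B  k=1
[2,3] S\(S/PP)  lex  "river"
[0,3] S  <  k=2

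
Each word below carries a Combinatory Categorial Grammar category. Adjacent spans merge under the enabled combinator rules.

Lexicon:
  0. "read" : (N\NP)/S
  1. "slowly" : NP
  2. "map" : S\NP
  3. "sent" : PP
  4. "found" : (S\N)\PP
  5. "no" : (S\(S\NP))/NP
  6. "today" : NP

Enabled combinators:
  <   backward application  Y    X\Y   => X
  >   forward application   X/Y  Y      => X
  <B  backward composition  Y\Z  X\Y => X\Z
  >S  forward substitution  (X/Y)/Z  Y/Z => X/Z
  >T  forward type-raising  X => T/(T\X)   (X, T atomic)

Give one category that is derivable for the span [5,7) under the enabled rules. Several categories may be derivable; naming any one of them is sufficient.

[0,7] S   <
  [0,5] S\NP   <B
    [0,3] N\NP   >
      [0,1] "read" : (N\NP)/S
      [1,3] S   >
        [1,2] S/(S\NP)   >T
          [1,2] "slowly" : NP
        [2,3] "map" : S\NP
    [3,5] S\N   <
      [3,4] "sent" : PP
      [4,5] "found" : (S\N)\PP
  [5,7] S\(S\NP)   >
    [5,6] "no" : (S\(S\NP))/NP
    [6,7] "today" : NP

S\(S\NP)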